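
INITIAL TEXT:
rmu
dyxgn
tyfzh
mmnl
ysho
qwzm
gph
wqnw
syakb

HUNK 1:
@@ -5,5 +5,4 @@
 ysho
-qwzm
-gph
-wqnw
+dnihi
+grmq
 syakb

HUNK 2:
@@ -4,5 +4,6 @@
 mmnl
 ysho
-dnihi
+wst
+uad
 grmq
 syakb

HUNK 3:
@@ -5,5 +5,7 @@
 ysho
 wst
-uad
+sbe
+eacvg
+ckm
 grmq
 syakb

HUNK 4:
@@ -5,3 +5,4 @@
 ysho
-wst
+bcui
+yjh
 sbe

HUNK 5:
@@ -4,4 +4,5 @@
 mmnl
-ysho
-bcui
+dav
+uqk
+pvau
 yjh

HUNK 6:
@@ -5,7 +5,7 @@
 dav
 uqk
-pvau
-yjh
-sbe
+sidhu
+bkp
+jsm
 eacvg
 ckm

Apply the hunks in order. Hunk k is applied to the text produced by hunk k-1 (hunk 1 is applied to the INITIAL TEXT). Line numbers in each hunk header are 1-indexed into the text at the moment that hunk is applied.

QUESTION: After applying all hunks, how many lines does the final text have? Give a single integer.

Hunk 1: at line 5 remove [qwzm,gph,wqnw] add [dnihi,grmq] -> 8 lines: rmu dyxgn tyfzh mmnl ysho dnihi grmq syakb
Hunk 2: at line 4 remove [dnihi] add [wst,uad] -> 9 lines: rmu dyxgn tyfzh mmnl ysho wst uad grmq syakb
Hunk 3: at line 5 remove [uad] add [sbe,eacvg,ckm] -> 11 lines: rmu dyxgn tyfzh mmnl ysho wst sbe eacvg ckm grmq syakb
Hunk 4: at line 5 remove [wst] add [bcui,yjh] -> 12 lines: rmu dyxgn tyfzh mmnl ysho bcui yjh sbe eacvg ckm grmq syakb
Hunk 5: at line 4 remove [ysho,bcui] add [dav,uqk,pvau] -> 13 lines: rmu dyxgn tyfzh mmnl dav uqk pvau yjh sbe eacvg ckm grmq syakb
Hunk 6: at line 5 remove [pvau,yjh,sbe] add [sidhu,bkp,jsm] -> 13 lines: rmu dyxgn tyfzh mmnl dav uqk sidhu bkp jsm eacvg ckm grmq syakb
Final line count: 13

Answer: 13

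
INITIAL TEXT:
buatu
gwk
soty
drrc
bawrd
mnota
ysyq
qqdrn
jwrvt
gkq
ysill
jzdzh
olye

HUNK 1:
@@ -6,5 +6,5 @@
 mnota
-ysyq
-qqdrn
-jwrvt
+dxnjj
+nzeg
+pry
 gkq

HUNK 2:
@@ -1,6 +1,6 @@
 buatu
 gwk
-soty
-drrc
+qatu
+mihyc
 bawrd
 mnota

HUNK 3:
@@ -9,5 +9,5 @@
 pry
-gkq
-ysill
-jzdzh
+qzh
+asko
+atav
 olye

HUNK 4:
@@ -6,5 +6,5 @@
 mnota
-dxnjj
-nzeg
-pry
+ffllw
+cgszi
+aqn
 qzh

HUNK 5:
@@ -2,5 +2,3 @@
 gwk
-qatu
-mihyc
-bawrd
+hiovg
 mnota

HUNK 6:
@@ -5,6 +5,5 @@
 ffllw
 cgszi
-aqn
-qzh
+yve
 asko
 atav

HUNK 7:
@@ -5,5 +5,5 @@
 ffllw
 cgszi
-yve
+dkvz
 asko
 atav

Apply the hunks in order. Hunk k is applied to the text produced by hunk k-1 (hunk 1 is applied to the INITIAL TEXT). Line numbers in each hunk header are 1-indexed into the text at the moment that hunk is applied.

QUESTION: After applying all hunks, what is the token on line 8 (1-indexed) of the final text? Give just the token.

Answer: asko

Derivation:
Hunk 1: at line 6 remove [ysyq,qqdrn,jwrvt] add [dxnjj,nzeg,pry] -> 13 lines: buatu gwk soty drrc bawrd mnota dxnjj nzeg pry gkq ysill jzdzh olye
Hunk 2: at line 1 remove [soty,drrc] add [qatu,mihyc] -> 13 lines: buatu gwk qatu mihyc bawrd mnota dxnjj nzeg pry gkq ysill jzdzh olye
Hunk 3: at line 9 remove [gkq,ysill,jzdzh] add [qzh,asko,atav] -> 13 lines: buatu gwk qatu mihyc bawrd mnota dxnjj nzeg pry qzh asko atav olye
Hunk 4: at line 6 remove [dxnjj,nzeg,pry] add [ffllw,cgszi,aqn] -> 13 lines: buatu gwk qatu mihyc bawrd mnota ffllw cgszi aqn qzh asko atav olye
Hunk 5: at line 2 remove [qatu,mihyc,bawrd] add [hiovg] -> 11 lines: buatu gwk hiovg mnota ffllw cgszi aqn qzh asko atav olye
Hunk 6: at line 5 remove [aqn,qzh] add [yve] -> 10 lines: buatu gwk hiovg mnota ffllw cgszi yve asko atav olye
Hunk 7: at line 5 remove [yve] add [dkvz] -> 10 lines: buatu gwk hiovg mnota ffllw cgszi dkvz asko atav olye
Final line 8: asko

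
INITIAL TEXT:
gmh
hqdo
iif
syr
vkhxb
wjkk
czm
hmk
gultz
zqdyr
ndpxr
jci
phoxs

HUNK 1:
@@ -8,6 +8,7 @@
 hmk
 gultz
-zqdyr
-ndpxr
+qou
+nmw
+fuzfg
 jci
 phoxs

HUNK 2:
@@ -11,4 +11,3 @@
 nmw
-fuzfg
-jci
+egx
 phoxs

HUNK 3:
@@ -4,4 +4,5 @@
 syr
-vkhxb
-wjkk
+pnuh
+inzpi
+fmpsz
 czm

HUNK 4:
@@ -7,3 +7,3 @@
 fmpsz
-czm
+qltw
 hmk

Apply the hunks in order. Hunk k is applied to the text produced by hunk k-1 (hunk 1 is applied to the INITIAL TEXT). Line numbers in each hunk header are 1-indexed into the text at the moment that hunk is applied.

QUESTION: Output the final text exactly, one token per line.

Answer: gmh
hqdo
iif
syr
pnuh
inzpi
fmpsz
qltw
hmk
gultz
qou
nmw
egx
phoxs

Derivation:
Hunk 1: at line 8 remove [zqdyr,ndpxr] add [qou,nmw,fuzfg] -> 14 lines: gmh hqdo iif syr vkhxb wjkk czm hmk gultz qou nmw fuzfg jci phoxs
Hunk 2: at line 11 remove [fuzfg,jci] add [egx] -> 13 lines: gmh hqdo iif syr vkhxb wjkk czm hmk gultz qou nmw egx phoxs
Hunk 3: at line 4 remove [vkhxb,wjkk] add [pnuh,inzpi,fmpsz] -> 14 lines: gmh hqdo iif syr pnuh inzpi fmpsz czm hmk gultz qou nmw egx phoxs
Hunk 4: at line 7 remove [czm] add [qltw] -> 14 lines: gmh hqdo iif syr pnuh inzpi fmpsz qltw hmk gultz qou nmw egx phoxs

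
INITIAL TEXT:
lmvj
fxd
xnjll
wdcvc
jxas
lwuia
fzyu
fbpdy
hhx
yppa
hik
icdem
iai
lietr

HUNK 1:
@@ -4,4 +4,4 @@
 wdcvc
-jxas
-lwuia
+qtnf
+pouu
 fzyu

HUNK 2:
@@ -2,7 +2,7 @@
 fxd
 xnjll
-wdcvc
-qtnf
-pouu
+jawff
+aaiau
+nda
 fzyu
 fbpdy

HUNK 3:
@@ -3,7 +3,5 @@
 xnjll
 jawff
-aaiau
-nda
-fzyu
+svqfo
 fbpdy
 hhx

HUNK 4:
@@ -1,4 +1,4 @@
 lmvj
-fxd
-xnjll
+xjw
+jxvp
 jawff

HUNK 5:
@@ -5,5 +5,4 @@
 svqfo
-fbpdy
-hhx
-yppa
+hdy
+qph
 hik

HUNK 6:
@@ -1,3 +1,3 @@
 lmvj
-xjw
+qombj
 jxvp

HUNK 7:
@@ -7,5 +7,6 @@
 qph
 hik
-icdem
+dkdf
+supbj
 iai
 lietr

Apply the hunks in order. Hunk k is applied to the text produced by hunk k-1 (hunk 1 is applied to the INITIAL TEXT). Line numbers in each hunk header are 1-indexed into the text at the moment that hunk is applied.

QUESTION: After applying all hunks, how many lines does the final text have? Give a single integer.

Answer: 12

Derivation:
Hunk 1: at line 4 remove [jxas,lwuia] add [qtnf,pouu] -> 14 lines: lmvj fxd xnjll wdcvc qtnf pouu fzyu fbpdy hhx yppa hik icdem iai lietr
Hunk 2: at line 2 remove [wdcvc,qtnf,pouu] add [jawff,aaiau,nda] -> 14 lines: lmvj fxd xnjll jawff aaiau nda fzyu fbpdy hhx yppa hik icdem iai lietr
Hunk 3: at line 3 remove [aaiau,nda,fzyu] add [svqfo] -> 12 lines: lmvj fxd xnjll jawff svqfo fbpdy hhx yppa hik icdem iai lietr
Hunk 4: at line 1 remove [fxd,xnjll] add [xjw,jxvp] -> 12 lines: lmvj xjw jxvp jawff svqfo fbpdy hhx yppa hik icdem iai lietr
Hunk 5: at line 5 remove [fbpdy,hhx,yppa] add [hdy,qph] -> 11 lines: lmvj xjw jxvp jawff svqfo hdy qph hik icdem iai lietr
Hunk 6: at line 1 remove [xjw] add [qombj] -> 11 lines: lmvj qombj jxvp jawff svqfo hdy qph hik icdem iai lietr
Hunk 7: at line 7 remove [icdem] add [dkdf,supbj] -> 12 lines: lmvj qombj jxvp jawff svqfo hdy qph hik dkdf supbj iai lietr
Final line count: 12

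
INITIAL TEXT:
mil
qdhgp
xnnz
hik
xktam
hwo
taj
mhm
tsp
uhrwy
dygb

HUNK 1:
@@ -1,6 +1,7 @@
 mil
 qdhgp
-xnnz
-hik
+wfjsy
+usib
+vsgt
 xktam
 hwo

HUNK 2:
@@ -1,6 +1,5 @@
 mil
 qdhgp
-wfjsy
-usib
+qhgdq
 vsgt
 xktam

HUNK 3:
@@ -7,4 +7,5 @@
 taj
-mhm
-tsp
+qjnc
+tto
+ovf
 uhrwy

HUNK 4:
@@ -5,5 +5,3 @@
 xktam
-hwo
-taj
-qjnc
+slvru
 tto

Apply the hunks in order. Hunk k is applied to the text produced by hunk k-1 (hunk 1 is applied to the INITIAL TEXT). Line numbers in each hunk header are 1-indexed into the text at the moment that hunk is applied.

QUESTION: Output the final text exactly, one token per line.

Hunk 1: at line 1 remove [xnnz,hik] add [wfjsy,usib,vsgt] -> 12 lines: mil qdhgp wfjsy usib vsgt xktam hwo taj mhm tsp uhrwy dygb
Hunk 2: at line 1 remove [wfjsy,usib] add [qhgdq] -> 11 lines: mil qdhgp qhgdq vsgt xktam hwo taj mhm tsp uhrwy dygb
Hunk 3: at line 7 remove [mhm,tsp] add [qjnc,tto,ovf] -> 12 lines: mil qdhgp qhgdq vsgt xktam hwo taj qjnc tto ovf uhrwy dygb
Hunk 4: at line 5 remove [hwo,taj,qjnc] add [slvru] -> 10 lines: mil qdhgp qhgdq vsgt xktam slvru tto ovf uhrwy dygb

Answer: mil
qdhgp
qhgdq
vsgt
xktam
slvru
tto
ovf
uhrwy
dygb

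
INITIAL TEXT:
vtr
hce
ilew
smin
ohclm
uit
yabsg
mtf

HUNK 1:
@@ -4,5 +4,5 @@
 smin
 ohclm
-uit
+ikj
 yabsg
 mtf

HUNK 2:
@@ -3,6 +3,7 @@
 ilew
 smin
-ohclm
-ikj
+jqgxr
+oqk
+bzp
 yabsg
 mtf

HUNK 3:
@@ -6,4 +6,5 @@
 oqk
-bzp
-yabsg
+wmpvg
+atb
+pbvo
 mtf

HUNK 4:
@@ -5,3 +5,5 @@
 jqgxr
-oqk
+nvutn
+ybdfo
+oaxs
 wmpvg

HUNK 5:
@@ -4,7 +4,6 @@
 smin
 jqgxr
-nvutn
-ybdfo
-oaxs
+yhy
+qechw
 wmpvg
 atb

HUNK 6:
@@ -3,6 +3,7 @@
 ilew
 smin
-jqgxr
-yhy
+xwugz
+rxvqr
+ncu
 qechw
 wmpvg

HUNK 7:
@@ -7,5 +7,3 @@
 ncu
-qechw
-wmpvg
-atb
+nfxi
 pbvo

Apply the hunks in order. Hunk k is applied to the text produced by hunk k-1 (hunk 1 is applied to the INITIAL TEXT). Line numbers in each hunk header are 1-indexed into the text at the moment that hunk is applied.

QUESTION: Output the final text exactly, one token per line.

Answer: vtr
hce
ilew
smin
xwugz
rxvqr
ncu
nfxi
pbvo
mtf

Derivation:
Hunk 1: at line 4 remove [uit] add [ikj] -> 8 lines: vtr hce ilew smin ohclm ikj yabsg mtf
Hunk 2: at line 3 remove [ohclm,ikj] add [jqgxr,oqk,bzp] -> 9 lines: vtr hce ilew smin jqgxr oqk bzp yabsg mtf
Hunk 3: at line 6 remove [bzp,yabsg] add [wmpvg,atb,pbvo] -> 10 lines: vtr hce ilew smin jqgxr oqk wmpvg atb pbvo mtf
Hunk 4: at line 5 remove [oqk] add [nvutn,ybdfo,oaxs] -> 12 lines: vtr hce ilew smin jqgxr nvutn ybdfo oaxs wmpvg atb pbvo mtf
Hunk 5: at line 4 remove [nvutn,ybdfo,oaxs] add [yhy,qechw] -> 11 lines: vtr hce ilew smin jqgxr yhy qechw wmpvg atb pbvo mtf
Hunk 6: at line 3 remove [jqgxr,yhy] add [xwugz,rxvqr,ncu] -> 12 lines: vtr hce ilew smin xwugz rxvqr ncu qechw wmpvg atb pbvo mtf
Hunk 7: at line 7 remove [qechw,wmpvg,atb] add [nfxi] -> 10 lines: vtr hce ilew smin xwugz rxvqr ncu nfxi pbvo mtf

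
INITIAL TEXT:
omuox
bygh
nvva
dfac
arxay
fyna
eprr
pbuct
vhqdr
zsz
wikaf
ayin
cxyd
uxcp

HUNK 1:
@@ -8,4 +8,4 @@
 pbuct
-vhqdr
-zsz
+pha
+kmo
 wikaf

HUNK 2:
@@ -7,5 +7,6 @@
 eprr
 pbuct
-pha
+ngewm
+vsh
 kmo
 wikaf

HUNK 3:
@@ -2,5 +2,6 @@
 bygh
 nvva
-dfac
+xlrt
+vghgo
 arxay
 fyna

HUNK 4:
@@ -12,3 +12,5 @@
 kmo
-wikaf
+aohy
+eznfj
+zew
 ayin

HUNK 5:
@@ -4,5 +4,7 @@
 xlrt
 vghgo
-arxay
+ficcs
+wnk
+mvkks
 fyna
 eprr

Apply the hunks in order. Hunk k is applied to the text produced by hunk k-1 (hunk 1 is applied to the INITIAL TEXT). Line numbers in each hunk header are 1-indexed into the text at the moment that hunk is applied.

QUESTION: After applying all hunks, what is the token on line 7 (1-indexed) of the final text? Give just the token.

Hunk 1: at line 8 remove [vhqdr,zsz] add [pha,kmo] -> 14 lines: omuox bygh nvva dfac arxay fyna eprr pbuct pha kmo wikaf ayin cxyd uxcp
Hunk 2: at line 7 remove [pha] add [ngewm,vsh] -> 15 lines: omuox bygh nvva dfac arxay fyna eprr pbuct ngewm vsh kmo wikaf ayin cxyd uxcp
Hunk 3: at line 2 remove [dfac] add [xlrt,vghgo] -> 16 lines: omuox bygh nvva xlrt vghgo arxay fyna eprr pbuct ngewm vsh kmo wikaf ayin cxyd uxcp
Hunk 4: at line 12 remove [wikaf] add [aohy,eznfj,zew] -> 18 lines: omuox bygh nvva xlrt vghgo arxay fyna eprr pbuct ngewm vsh kmo aohy eznfj zew ayin cxyd uxcp
Hunk 5: at line 4 remove [arxay] add [ficcs,wnk,mvkks] -> 20 lines: omuox bygh nvva xlrt vghgo ficcs wnk mvkks fyna eprr pbuct ngewm vsh kmo aohy eznfj zew ayin cxyd uxcp
Final line 7: wnk

Answer: wnk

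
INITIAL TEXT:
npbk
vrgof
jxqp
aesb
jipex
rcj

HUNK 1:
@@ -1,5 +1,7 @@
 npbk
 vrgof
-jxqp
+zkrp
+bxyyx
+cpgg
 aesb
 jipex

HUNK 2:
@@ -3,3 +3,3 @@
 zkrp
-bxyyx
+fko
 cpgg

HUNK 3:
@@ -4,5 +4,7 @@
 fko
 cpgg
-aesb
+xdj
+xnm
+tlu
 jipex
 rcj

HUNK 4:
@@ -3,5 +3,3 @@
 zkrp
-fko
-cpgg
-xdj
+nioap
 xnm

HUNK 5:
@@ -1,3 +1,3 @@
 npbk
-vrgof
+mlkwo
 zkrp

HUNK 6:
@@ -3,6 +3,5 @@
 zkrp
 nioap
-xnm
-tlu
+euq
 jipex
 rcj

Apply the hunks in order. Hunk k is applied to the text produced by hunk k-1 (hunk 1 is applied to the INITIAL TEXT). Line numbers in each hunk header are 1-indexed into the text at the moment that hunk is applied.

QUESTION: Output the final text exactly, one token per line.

Answer: npbk
mlkwo
zkrp
nioap
euq
jipex
rcj

Derivation:
Hunk 1: at line 1 remove [jxqp] add [zkrp,bxyyx,cpgg] -> 8 lines: npbk vrgof zkrp bxyyx cpgg aesb jipex rcj
Hunk 2: at line 3 remove [bxyyx] add [fko] -> 8 lines: npbk vrgof zkrp fko cpgg aesb jipex rcj
Hunk 3: at line 4 remove [aesb] add [xdj,xnm,tlu] -> 10 lines: npbk vrgof zkrp fko cpgg xdj xnm tlu jipex rcj
Hunk 4: at line 3 remove [fko,cpgg,xdj] add [nioap] -> 8 lines: npbk vrgof zkrp nioap xnm tlu jipex rcj
Hunk 5: at line 1 remove [vrgof] add [mlkwo] -> 8 lines: npbk mlkwo zkrp nioap xnm tlu jipex rcj
Hunk 6: at line 3 remove [xnm,tlu] add [euq] -> 7 lines: npbk mlkwo zkrp nioap euq jipex rcj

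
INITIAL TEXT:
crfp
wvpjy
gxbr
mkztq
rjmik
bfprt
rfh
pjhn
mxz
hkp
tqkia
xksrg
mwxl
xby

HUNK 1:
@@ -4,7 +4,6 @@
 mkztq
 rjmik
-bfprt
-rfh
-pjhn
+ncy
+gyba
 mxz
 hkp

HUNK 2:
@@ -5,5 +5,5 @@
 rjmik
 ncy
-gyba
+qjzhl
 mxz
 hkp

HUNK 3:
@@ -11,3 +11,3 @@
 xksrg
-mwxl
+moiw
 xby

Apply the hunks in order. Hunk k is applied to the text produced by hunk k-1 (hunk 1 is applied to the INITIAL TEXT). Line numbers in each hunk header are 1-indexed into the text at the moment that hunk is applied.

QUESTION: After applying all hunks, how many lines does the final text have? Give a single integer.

Answer: 13

Derivation:
Hunk 1: at line 4 remove [bfprt,rfh,pjhn] add [ncy,gyba] -> 13 lines: crfp wvpjy gxbr mkztq rjmik ncy gyba mxz hkp tqkia xksrg mwxl xby
Hunk 2: at line 5 remove [gyba] add [qjzhl] -> 13 lines: crfp wvpjy gxbr mkztq rjmik ncy qjzhl mxz hkp tqkia xksrg mwxl xby
Hunk 3: at line 11 remove [mwxl] add [moiw] -> 13 lines: crfp wvpjy gxbr mkztq rjmik ncy qjzhl mxz hkp tqkia xksrg moiw xby
Final line count: 13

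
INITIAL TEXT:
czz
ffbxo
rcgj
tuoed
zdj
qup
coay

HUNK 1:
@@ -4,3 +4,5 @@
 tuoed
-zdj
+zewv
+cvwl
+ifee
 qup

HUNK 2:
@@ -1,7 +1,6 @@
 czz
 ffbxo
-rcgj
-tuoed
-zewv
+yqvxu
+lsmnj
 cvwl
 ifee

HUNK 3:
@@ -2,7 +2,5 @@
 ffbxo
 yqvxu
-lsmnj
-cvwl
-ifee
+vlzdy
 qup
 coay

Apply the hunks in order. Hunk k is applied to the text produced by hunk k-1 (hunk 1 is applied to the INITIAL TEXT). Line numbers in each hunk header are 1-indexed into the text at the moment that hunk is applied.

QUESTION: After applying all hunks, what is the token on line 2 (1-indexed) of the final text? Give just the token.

Hunk 1: at line 4 remove [zdj] add [zewv,cvwl,ifee] -> 9 lines: czz ffbxo rcgj tuoed zewv cvwl ifee qup coay
Hunk 2: at line 1 remove [rcgj,tuoed,zewv] add [yqvxu,lsmnj] -> 8 lines: czz ffbxo yqvxu lsmnj cvwl ifee qup coay
Hunk 3: at line 2 remove [lsmnj,cvwl,ifee] add [vlzdy] -> 6 lines: czz ffbxo yqvxu vlzdy qup coay
Final line 2: ffbxo

Answer: ffbxo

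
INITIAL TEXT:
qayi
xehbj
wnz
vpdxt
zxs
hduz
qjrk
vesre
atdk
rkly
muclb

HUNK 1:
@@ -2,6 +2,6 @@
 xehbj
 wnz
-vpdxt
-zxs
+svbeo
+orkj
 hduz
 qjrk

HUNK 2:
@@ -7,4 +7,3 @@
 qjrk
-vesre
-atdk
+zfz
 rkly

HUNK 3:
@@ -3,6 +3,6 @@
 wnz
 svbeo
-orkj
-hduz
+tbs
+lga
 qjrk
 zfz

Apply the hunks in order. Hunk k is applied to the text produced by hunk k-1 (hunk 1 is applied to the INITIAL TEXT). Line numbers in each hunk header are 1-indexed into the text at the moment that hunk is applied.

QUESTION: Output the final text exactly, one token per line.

Hunk 1: at line 2 remove [vpdxt,zxs] add [svbeo,orkj] -> 11 lines: qayi xehbj wnz svbeo orkj hduz qjrk vesre atdk rkly muclb
Hunk 2: at line 7 remove [vesre,atdk] add [zfz] -> 10 lines: qayi xehbj wnz svbeo orkj hduz qjrk zfz rkly muclb
Hunk 3: at line 3 remove [orkj,hduz] add [tbs,lga] -> 10 lines: qayi xehbj wnz svbeo tbs lga qjrk zfz rkly muclb

Answer: qayi
xehbj
wnz
svbeo
tbs
lga
qjrk
zfz
rkly
muclb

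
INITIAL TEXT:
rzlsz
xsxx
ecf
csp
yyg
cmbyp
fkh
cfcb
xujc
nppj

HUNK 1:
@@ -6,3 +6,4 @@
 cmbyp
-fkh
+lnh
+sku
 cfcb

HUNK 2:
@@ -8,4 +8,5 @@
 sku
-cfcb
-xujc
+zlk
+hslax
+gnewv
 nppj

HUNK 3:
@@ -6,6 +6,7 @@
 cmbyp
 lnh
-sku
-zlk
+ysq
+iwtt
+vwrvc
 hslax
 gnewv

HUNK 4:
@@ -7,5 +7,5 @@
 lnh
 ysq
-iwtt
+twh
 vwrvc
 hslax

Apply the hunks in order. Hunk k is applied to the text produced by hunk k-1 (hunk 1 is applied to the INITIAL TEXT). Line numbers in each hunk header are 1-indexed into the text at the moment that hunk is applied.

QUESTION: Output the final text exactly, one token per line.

Hunk 1: at line 6 remove [fkh] add [lnh,sku] -> 11 lines: rzlsz xsxx ecf csp yyg cmbyp lnh sku cfcb xujc nppj
Hunk 2: at line 8 remove [cfcb,xujc] add [zlk,hslax,gnewv] -> 12 lines: rzlsz xsxx ecf csp yyg cmbyp lnh sku zlk hslax gnewv nppj
Hunk 3: at line 6 remove [sku,zlk] add [ysq,iwtt,vwrvc] -> 13 lines: rzlsz xsxx ecf csp yyg cmbyp lnh ysq iwtt vwrvc hslax gnewv nppj
Hunk 4: at line 7 remove [iwtt] add [twh] -> 13 lines: rzlsz xsxx ecf csp yyg cmbyp lnh ysq twh vwrvc hslax gnewv nppj

Answer: rzlsz
xsxx
ecf
csp
yyg
cmbyp
lnh
ysq
twh
vwrvc
hslax
gnewv
nppj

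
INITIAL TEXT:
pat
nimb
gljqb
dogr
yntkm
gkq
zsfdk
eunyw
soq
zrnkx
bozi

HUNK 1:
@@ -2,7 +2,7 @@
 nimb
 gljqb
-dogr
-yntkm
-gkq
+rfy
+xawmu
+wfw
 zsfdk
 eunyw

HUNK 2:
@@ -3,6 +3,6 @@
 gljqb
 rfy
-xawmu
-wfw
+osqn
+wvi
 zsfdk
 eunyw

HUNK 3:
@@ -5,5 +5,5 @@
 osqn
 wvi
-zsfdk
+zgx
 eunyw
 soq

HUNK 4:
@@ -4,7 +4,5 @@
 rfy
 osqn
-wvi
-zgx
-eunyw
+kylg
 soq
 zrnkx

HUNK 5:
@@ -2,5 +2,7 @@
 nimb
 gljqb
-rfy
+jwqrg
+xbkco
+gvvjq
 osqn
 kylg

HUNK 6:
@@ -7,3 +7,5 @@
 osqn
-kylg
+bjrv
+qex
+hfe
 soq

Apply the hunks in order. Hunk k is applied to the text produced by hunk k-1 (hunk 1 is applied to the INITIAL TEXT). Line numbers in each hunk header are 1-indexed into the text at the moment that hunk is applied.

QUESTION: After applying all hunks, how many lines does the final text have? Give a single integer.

Hunk 1: at line 2 remove [dogr,yntkm,gkq] add [rfy,xawmu,wfw] -> 11 lines: pat nimb gljqb rfy xawmu wfw zsfdk eunyw soq zrnkx bozi
Hunk 2: at line 3 remove [xawmu,wfw] add [osqn,wvi] -> 11 lines: pat nimb gljqb rfy osqn wvi zsfdk eunyw soq zrnkx bozi
Hunk 3: at line 5 remove [zsfdk] add [zgx] -> 11 lines: pat nimb gljqb rfy osqn wvi zgx eunyw soq zrnkx bozi
Hunk 4: at line 4 remove [wvi,zgx,eunyw] add [kylg] -> 9 lines: pat nimb gljqb rfy osqn kylg soq zrnkx bozi
Hunk 5: at line 2 remove [rfy] add [jwqrg,xbkco,gvvjq] -> 11 lines: pat nimb gljqb jwqrg xbkco gvvjq osqn kylg soq zrnkx bozi
Hunk 6: at line 7 remove [kylg] add [bjrv,qex,hfe] -> 13 lines: pat nimb gljqb jwqrg xbkco gvvjq osqn bjrv qex hfe soq zrnkx bozi
Final line count: 13

Answer: 13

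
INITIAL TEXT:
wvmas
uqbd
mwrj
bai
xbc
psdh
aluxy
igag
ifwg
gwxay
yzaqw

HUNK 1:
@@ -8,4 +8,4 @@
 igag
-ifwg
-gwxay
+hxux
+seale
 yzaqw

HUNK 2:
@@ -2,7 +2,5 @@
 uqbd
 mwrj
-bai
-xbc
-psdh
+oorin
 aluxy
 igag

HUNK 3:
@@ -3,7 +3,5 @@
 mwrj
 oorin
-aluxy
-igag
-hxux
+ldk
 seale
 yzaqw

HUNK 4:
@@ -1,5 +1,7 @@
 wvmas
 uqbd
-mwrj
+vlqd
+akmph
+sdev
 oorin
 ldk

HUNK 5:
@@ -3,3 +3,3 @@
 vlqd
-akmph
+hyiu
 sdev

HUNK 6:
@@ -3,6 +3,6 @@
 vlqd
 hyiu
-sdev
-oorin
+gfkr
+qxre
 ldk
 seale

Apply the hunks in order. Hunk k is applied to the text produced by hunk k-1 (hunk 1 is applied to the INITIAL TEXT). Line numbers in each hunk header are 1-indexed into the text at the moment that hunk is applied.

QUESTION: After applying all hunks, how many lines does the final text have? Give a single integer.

Answer: 9

Derivation:
Hunk 1: at line 8 remove [ifwg,gwxay] add [hxux,seale] -> 11 lines: wvmas uqbd mwrj bai xbc psdh aluxy igag hxux seale yzaqw
Hunk 2: at line 2 remove [bai,xbc,psdh] add [oorin] -> 9 lines: wvmas uqbd mwrj oorin aluxy igag hxux seale yzaqw
Hunk 3: at line 3 remove [aluxy,igag,hxux] add [ldk] -> 7 lines: wvmas uqbd mwrj oorin ldk seale yzaqw
Hunk 4: at line 1 remove [mwrj] add [vlqd,akmph,sdev] -> 9 lines: wvmas uqbd vlqd akmph sdev oorin ldk seale yzaqw
Hunk 5: at line 3 remove [akmph] add [hyiu] -> 9 lines: wvmas uqbd vlqd hyiu sdev oorin ldk seale yzaqw
Hunk 6: at line 3 remove [sdev,oorin] add [gfkr,qxre] -> 9 lines: wvmas uqbd vlqd hyiu gfkr qxre ldk seale yzaqw
Final line count: 9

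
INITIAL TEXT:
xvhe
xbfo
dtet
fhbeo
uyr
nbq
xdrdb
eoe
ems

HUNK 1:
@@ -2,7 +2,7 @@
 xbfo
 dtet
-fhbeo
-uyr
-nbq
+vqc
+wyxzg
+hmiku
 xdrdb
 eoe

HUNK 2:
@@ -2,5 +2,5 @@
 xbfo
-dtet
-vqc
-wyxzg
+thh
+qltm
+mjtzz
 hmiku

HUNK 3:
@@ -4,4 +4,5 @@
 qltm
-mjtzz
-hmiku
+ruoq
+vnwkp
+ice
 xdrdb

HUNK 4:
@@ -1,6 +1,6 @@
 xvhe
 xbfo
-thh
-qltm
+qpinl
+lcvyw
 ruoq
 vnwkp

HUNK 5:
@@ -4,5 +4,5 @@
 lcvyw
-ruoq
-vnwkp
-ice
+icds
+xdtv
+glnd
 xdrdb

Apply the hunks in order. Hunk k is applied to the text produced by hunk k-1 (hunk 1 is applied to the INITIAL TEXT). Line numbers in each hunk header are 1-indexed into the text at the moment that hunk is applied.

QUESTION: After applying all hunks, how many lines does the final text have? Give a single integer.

Answer: 10

Derivation:
Hunk 1: at line 2 remove [fhbeo,uyr,nbq] add [vqc,wyxzg,hmiku] -> 9 lines: xvhe xbfo dtet vqc wyxzg hmiku xdrdb eoe ems
Hunk 2: at line 2 remove [dtet,vqc,wyxzg] add [thh,qltm,mjtzz] -> 9 lines: xvhe xbfo thh qltm mjtzz hmiku xdrdb eoe ems
Hunk 3: at line 4 remove [mjtzz,hmiku] add [ruoq,vnwkp,ice] -> 10 lines: xvhe xbfo thh qltm ruoq vnwkp ice xdrdb eoe ems
Hunk 4: at line 1 remove [thh,qltm] add [qpinl,lcvyw] -> 10 lines: xvhe xbfo qpinl lcvyw ruoq vnwkp ice xdrdb eoe ems
Hunk 5: at line 4 remove [ruoq,vnwkp,ice] add [icds,xdtv,glnd] -> 10 lines: xvhe xbfo qpinl lcvyw icds xdtv glnd xdrdb eoe ems
Final line count: 10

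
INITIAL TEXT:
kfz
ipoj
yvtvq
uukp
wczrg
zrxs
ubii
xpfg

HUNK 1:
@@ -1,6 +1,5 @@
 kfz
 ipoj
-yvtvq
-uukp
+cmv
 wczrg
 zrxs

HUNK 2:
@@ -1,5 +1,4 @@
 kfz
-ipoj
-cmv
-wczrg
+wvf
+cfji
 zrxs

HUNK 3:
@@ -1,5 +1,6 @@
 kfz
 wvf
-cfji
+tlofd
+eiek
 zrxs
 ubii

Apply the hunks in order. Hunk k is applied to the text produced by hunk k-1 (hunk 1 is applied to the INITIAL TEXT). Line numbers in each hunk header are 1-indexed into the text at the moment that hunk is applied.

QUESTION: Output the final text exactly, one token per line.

Answer: kfz
wvf
tlofd
eiek
zrxs
ubii
xpfg

Derivation:
Hunk 1: at line 1 remove [yvtvq,uukp] add [cmv] -> 7 lines: kfz ipoj cmv wczrg zrxs ubii xpfg
Hunk 2: at line 1 remove [ipoj,cmv,wczrg] add [wvf,cfji] -> 6 lines: kfz wvf cfji zrxs ubii xpfg
Hunk 3: at line 1 remove [cfji] add [tlofd,eiek] -> 7 lines: kfz wvf tlofd eiek zrxs ubii xpfg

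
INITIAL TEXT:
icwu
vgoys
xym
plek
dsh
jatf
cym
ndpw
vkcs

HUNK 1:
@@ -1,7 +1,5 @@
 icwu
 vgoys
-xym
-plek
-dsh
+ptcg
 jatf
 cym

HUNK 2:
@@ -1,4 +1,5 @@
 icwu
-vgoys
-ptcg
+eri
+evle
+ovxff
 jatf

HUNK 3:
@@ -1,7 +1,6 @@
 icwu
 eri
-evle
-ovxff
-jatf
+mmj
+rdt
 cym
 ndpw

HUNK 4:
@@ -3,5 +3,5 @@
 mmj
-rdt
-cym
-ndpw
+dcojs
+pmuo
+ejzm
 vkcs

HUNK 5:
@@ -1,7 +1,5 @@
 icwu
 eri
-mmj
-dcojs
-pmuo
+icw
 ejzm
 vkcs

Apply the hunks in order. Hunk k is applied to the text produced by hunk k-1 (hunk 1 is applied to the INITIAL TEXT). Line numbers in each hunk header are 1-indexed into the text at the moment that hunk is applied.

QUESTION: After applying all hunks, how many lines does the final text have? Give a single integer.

Hunk 1: at line 1 remove [xym,plek,dsh] add [ptcg] -> 7 lines: icwu vgoys ptcg jatf cym ndpw vkcs
Hunk 2: at line 1 remove [vgoys,ptcg] add [eri,evle,ovxff] -> 8 lines: icwu eri evle ovxff jatf cym ndpw vkcs
Hunk 3: at line 1 remove [evle,ovxff,jatf] add [mmj,rdt] -> 7 lines: icwu eri mmj rdt cym ndpw vkcs
Hunk 4: at line 3 remove [rdt,cym,ndpw] add [dcojs,pmuo,ejzm] -> 7 lines: icwu eri mmj dcojs pmuo ejzm vkcs
Hunk 5: at line 1 remove [mmj,dcojs,pmuo] add [icw] -> 5 lines: icwu eri icw ejzm vkcs
Final line count: 5

Answer: 5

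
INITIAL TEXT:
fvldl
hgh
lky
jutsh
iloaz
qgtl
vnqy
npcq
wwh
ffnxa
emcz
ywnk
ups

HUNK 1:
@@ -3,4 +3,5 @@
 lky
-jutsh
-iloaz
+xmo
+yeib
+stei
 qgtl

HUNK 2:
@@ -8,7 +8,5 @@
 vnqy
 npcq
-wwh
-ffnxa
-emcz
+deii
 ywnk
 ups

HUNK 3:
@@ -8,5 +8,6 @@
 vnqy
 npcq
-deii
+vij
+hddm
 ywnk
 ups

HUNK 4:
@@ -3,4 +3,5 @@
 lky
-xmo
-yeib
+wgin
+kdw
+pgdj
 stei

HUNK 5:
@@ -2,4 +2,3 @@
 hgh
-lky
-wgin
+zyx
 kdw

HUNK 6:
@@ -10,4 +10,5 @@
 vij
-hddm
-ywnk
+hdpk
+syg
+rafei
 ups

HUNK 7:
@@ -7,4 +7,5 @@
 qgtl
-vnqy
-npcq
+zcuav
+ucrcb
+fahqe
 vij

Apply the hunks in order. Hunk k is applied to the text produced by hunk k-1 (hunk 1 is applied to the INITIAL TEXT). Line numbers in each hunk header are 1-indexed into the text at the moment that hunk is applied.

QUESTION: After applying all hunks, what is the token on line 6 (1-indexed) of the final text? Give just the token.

Hunk 1: at line 3 remove [jutsh,iloaz] add [xmo,yeib,stei] -> 14 lines: fvldl hgh lky xmo yeib stei qgtl vnqy npcq wwh ffnxa emcz ywnk ups
Hunk 2: at line 8 remove [wwh,ffnxa,emcz] add [deii] -> 12 lines: fvldl hgh lky xmo yeib stei qgtl vnqy npcq deii ywnk ups
Hunk 3: at line 8 remove [deii] add [vij,hddm] -> 13 lines: fvldl hgh lky xmo yeib stei qgtl vnqy npcq vij hddm ywnk ups
Hunk 4: at line 3 remove [xmo,yeib] add [wgin,kdw,pgdj] -> 14 lines: fvldl hgh lky wgin kdw pgdj stei qgtl vnqy npcq vij hddm ywnk ups
Hunk 5: at line 2 remove [lky,wgin] add [zyx] -> 13 lines: fvldl hgh zyx kdw pgdj stei qgtl vnqy npcq vij hddm ywnk ups
Hunk 6: at line 10 remove [hddm,ywnk] add [hdpk,syg,rafei] -> 14 lines: fvldl hgh zyx kdw pgdj stei qgtl vnqy npcq vij hdpk syg rafei ups
Hunk 7: at line 7 remove [vnqy,npcq] add [zcuav,ucrcb,fahqe] -> 15 lines: fvldl hgh zyx kdw pgdj stei qgtl zcuav ucrcb fahqe vij hdpk syg rafei ups
Final line 6: stei

Answer: stei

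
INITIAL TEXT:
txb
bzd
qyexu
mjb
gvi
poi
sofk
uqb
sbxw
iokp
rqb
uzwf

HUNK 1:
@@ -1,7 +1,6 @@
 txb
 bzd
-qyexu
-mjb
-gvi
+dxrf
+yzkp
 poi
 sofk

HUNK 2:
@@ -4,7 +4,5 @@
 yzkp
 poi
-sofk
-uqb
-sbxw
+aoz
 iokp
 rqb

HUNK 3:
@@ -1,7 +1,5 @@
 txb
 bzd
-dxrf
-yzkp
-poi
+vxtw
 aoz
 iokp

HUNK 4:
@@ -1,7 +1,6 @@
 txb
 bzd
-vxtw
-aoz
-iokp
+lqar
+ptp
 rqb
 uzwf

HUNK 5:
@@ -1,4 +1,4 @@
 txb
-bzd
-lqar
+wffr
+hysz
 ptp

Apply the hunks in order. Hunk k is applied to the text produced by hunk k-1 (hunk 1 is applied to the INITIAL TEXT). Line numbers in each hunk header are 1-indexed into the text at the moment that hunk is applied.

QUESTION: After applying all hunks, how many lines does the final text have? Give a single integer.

Hunk 1: at line 1 remove [qyexu,mjb,gvi] add [dxrf,yzkp] -> 11 lines: txb bzd dxrf yzkp poi sofk uqb sbxw iokp rqb uzwf
Hunk 2: at line 4 remove [sofk,uqb,sbxw] add [aoz] -> 9 lines: txb bzd dxrf yzkp poi aoz iokp rqb uzwf
Hunk 3: at line 1 remove [dxrf,yzkp,poi] add [vxtw] -> 7 lines: txb bzd vxtw aoz iokp rqb uzwf
Hunk 4: at line 1 remove [vxtw,aoz,iokp] add [lqar,ptp] -> 6 lines: txb bzd lqar ptp rqb uzwf
Hunk 5: at line 1 remove [bzd,lqar] add [wffr,hysz] -> 6 lines: txb wffr hysz ptp rqb uzwf
Final line count: 6

Answer: 6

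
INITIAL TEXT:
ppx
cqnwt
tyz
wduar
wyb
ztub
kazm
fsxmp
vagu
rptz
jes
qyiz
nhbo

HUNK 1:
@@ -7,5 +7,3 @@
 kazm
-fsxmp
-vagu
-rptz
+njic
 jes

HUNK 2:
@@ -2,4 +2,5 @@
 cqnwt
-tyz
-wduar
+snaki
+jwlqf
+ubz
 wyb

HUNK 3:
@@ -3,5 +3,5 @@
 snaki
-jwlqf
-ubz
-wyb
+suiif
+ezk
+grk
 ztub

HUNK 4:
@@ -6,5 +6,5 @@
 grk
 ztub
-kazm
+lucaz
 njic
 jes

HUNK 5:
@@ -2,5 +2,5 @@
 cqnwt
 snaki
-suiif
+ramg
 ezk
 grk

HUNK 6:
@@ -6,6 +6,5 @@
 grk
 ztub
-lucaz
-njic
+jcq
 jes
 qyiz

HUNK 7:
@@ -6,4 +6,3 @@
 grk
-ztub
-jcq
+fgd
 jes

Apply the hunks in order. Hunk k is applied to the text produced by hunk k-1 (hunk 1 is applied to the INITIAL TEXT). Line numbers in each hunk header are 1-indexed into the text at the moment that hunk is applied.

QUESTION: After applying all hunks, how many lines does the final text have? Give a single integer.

Hunk 1: at line 7 remove [fsxmp,vagu,rptz] add [njic] -> 11 lines: ppx cqnwt tyz wduar wyb ztub kazm njic jes qyiz nhbo
Hunk 2: at line 2 remove [tyz,wduar] add [snaki,jwlqf,ubz] -> 12 lines: ppx cqnwt snaki jwlqf ubz wyb ztub kazm njic jes qyiz nhbo
Hunk 3: at line 3 remove [jwlqf,ubz,wyb] add [suiif,ezk,grk] -> 12 lines: ppx cqnwt snaki suiif ezk grk ztub kazm njic jes qyiz nhbo
Hunk 4: at line 6 remove [kazm] add [lucaz] -> 12 lines: ppx cqnwt snaki suiif ezk grk ztub lucaz njic jes qyiz nhbo
Hunk 5: at line 2 remove [suiif] add [ramg] -> 12 lines: ppx cqnwt snaki ramg ezk grk ztub lucaz njic jes qyiz nhbo
Hunk 6: at line 6 remove [lucaz,njic] add [jcq] -> 11 lines: ppx cqnwt snaki ramg ezk grk ztub jcq jes qyiz nhbo
Hunk 7: at line 6 remove [ztub,jcq] add [fgd] -> 10 lines: ppx cqnwt snaki ramg ezk grk fgd jes qyiz nhbo
Final line count: 10

Answer: 10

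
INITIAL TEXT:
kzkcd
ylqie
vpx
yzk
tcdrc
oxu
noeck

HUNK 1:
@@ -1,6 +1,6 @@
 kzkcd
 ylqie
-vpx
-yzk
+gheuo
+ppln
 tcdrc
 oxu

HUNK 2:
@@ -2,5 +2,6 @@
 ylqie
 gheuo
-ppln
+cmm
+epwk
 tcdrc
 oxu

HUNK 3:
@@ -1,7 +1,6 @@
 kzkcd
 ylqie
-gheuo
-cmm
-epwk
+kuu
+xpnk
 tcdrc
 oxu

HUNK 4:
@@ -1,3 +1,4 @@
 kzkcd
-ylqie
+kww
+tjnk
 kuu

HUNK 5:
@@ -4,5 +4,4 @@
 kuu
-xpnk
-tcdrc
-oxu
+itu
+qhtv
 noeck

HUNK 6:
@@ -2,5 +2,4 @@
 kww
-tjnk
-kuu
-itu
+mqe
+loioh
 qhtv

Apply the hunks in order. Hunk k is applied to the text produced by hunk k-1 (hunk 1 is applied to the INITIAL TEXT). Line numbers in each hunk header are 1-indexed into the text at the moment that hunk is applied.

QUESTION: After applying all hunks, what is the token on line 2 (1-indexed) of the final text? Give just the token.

Answer: kww

Derivation:
Hunk 1: at line 1 remove [vpx,yzk] add [gheuo,ppln] -> 7 lines: kzkcd ylqie gheuo ppln tcdrc oxu noeck
Hunk 2: at line 2 remove [ppln] add [cmm,epwk] -> 8 lines: kzkcd ylqie gheuo cmm epwk tcdrc oxu noeck
Hunk 3: at line 1 remove [gheuo,cmm,epwk] add [kuu,xpnk] -> 7 lines: kzkcd ylqie kuu xpnk tcdrc oxu noeck
Hunk 4: at line 1 remove [ylqie] add [kww,tjnk] -> 8 lines: kzkcd kww tjnk kuu xpnk tcdrc oxu noeck
Hunk 5: at line 4 remove [xpnk,tcdrc,oxu] add [itu,qhtv] -> 7 lines: kzkcd kww tjnk kuu itu qhtv noeck
Hunk 6: at line 2 remove [tjnk,kuu,itu] add [mqe,loioh] -> 6 lines: kzkcd kww mqe loioh qhtv noeck
Final line 2: kww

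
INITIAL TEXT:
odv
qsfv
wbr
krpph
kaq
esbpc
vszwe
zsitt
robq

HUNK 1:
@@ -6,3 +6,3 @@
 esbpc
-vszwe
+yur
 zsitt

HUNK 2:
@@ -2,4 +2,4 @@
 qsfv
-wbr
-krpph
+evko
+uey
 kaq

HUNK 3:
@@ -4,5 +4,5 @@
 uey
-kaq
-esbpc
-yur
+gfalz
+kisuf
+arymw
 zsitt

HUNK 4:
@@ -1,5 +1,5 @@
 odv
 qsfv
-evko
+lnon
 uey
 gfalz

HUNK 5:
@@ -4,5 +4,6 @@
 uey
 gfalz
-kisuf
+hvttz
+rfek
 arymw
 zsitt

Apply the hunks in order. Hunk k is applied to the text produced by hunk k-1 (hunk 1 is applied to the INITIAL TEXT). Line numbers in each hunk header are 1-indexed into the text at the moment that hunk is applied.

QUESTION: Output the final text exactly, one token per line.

Hunk 1: at line 6 remove [vszwe] add [yur] -> 9 lines: odv qsfv wbr krpph kaq esbpc yur zsitt robq
Hunk 2: at line 2 remove [wbr,krpph] add [evko,uey] -> 9 lines: odv qsfv evko uey kaq esbpc yur zsitt robq
Hunk 3: at line 4 remove [kaq,esbpc,yur] add [gfalz,kisuf,arymw] -> 9 lines: odv qsfv evko uey gfalz kisuf arymw zsitt robq
Hunk 4: at line 1 remove [evko] add [lnon] -> 9 lines: odv qsfv lnon uey gfalz kisuf arymw zsitt robq
Hunk 5: at line 4 remove [kisuf] add [hvttz,rfek] -> 10 lines: odv qsfv lnon uey gfalz hvttz rfek arymw zsitt robq

Answer: odv
qsfv
lnon
uey
gfalz
hvttz
rfek
arymw
zsitt
robq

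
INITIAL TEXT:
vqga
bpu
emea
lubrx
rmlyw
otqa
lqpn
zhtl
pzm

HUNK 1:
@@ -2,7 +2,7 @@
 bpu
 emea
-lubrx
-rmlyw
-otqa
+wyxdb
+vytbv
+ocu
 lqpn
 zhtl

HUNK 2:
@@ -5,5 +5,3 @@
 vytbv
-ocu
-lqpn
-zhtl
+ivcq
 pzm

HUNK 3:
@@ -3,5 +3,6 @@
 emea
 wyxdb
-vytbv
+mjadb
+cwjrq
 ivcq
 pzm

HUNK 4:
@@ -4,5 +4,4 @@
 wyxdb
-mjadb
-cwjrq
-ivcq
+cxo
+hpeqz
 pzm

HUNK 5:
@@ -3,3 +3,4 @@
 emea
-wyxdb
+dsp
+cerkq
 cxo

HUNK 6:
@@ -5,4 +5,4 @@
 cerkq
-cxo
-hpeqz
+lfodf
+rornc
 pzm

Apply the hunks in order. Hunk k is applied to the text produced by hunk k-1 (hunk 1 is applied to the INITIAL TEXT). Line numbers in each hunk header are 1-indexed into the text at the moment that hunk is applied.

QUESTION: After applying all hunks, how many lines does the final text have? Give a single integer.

Hunk 1: at line 2 remove [lubrx,rmlyw,otqa] add [wyxdb,vytbv,ocu] -> 9 lines: vqga bpu emea wyxdb vytbv ocu lqpn zhtl pzm
Hunk 2: at line 5 remove [ocu,lqpn,zhtl] add [ivcq] -> 7 lines: vqga bpu emea wyxdb vytbv ivcq pzm
Hunk 3: at line 3 remove [vytbv] add [mjadb,cwjrq] -> 8 lines: vqga bpu emea wyxdb mjadb cwjrq ivcq pzm
Hunk 4: at line 4 remove [mjadb,cwjrq,ivcq] add [cxo,hpeqz] -> 7 lines: vqga bpu emea wyxdb cxo hpeqz pzm
Hunk 5: at line 3 remove [wyxdb] add [dsp,cerkq] -> 8 lines: vqga bpu emea dsp cerkq cxo hpeqz pzm
Hunk 6: at line 5 remove [cxo,hpeqz] add [lfodf,rornc] -> 8 lines: vqga bpu emea dsp cerkq lfodf rornc pzm
Final line count: 8

Answer: 8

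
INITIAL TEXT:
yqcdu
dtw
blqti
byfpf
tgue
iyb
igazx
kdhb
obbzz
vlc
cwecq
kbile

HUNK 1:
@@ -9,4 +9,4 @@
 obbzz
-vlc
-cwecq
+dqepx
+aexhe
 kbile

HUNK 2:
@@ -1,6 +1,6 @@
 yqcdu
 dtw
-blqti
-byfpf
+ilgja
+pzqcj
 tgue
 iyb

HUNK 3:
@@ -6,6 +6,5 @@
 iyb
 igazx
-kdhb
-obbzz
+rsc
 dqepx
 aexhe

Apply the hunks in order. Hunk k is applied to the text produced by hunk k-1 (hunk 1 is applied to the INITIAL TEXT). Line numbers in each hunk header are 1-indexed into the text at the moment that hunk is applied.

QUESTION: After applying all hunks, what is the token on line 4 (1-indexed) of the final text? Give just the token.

Hunk 1: at line 9 remove [vlc,cwecq] add [dqepx,aexhe] -> 12 lines: yqcdu dtw blqti byfpf tgue iyb igazx kdhb obbzz dqepx aexhe kbile
Hunk 2: at line 1 remove [blqti,byfpf] add [ilgja,pzqcj] -> 12 lines: yqcdu dtw ilgja pzqcj tgue iyb igazx kdhb obbzz dqepx aexhe kbile
Hunk 3: at line 6 remove [kdhb,obbzz] add [rsc] -> 11 lines: yqcdu dtw ilgja pzqcj tgue iyb igazx rsc dqepx aexhe kbile
Final line 4: pzqcj

Answer: pzqcj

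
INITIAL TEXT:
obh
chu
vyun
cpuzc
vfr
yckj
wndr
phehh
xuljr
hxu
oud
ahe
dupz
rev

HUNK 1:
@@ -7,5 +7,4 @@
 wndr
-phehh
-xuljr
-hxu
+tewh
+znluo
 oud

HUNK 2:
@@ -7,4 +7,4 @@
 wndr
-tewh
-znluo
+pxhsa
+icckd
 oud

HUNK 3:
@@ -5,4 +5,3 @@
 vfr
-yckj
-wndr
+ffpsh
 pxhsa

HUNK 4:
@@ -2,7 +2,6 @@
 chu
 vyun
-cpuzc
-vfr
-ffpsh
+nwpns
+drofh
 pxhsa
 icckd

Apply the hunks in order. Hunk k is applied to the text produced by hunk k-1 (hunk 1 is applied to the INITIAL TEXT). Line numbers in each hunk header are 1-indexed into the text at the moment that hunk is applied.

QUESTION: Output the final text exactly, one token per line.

Answer: obh
chu
vyun
nwpns
drofh
pxhsa
icckd
oud
ahe
dupz
rev

Derivation:
Hunk 1: at line 7 remove [phehh,xuljr,hxu] add [tewh,znluo] -> 13 lines: obh chu vyun cpuzc vfr yckj wndr tewh znluo oud ahe dupz rev
Hunk 2: at line 7 remove [tewh,znluo] add [pxhsa,icckd] -> 13 lines: obh chu vyun cpuzc vfr yckj wndr pxhsa icckd oud ahe dupz rev
Hunk 3: at line 5 remove [yckj,wndr] add [ffpsh] -> 12 lines: obh chu vyun cpuzc vfr ffpsh pxhsa icckd oud ahe dupz rev
Hunk 4: at line 2 remove [cpuzc,vfr,ffpsh] add [nwpns,drofh] -> 11 lines: obh chu vyun nwpns drofh pxhsa icckd oud ahe dupz rev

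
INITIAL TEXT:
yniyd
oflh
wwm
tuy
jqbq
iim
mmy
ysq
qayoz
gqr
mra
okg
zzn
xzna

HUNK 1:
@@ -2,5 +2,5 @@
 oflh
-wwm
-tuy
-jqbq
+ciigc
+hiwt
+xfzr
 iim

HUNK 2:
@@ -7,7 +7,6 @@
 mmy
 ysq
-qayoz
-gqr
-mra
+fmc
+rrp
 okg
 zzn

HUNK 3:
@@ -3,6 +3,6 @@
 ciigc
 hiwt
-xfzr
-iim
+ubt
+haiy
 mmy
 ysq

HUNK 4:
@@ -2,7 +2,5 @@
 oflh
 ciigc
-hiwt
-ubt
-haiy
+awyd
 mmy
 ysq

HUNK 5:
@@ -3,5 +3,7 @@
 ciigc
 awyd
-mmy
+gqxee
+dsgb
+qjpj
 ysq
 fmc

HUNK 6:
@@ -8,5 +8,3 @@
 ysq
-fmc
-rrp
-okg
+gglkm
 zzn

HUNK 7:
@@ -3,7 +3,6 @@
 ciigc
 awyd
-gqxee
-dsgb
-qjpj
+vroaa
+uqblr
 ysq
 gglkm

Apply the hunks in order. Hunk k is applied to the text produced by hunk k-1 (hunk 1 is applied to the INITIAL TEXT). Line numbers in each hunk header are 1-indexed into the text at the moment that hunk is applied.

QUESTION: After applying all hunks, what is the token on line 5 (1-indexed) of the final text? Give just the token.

Hunk 1: at line 2 remove [wwm,tuy,jqbq] add [ciigc,hiwt,xfzr] -> 14 lines: yniyd oflh ciigc hiwt xfzr iim mmy ysq qayoz gqr mra okg zzn xzna
Hunk 2: at line 7 remove [qayoz,gqr,mra] add [fmc,rrp] -> 13 lines: yniyd oflh ciigc hiwt xfzr iim mmy ysq fmc rrp okg zzn xzna
Hunk 3: at line 3 remove [xfzr,iim] add [ubt,haiy] -> 13 lines: yniyd oflh ciigc hiwt ubt haiy mmy ysq fmc rrp okg zzn xzna
Hunk 4: at line 2 remove [hiwt,ubt,haiy] add [awyd] -> 11 lines: yniyd oflh ciigc awyd mmy ysq fmc rrp okg zzn xzna
Hunk 5: at line 3 remove [mmy] add [gqxee,dsgb,qjpj] -> 13 lines: yniyd oflh ciigc awyd gqxee dsgb qjpj ysq fmc rrp okg zzn xzna
Hunk 6: at line 8 remove [fmc,rrp,okg] add [gglkm] -> 11 lines: yniyd oflh ciigc awyd gqxee dsgb qjpj ysq gglkm zzn xzna
Hunk 7: at line 3 remove [gqxee,dsgb,qjpj] add [vroaa,uqblr] -> 10 lines: yniyd oflh ciigc awyd vroaa uqblr ysq gglkm zzn xzna
Final line 5: vroaa

Answer: vroaa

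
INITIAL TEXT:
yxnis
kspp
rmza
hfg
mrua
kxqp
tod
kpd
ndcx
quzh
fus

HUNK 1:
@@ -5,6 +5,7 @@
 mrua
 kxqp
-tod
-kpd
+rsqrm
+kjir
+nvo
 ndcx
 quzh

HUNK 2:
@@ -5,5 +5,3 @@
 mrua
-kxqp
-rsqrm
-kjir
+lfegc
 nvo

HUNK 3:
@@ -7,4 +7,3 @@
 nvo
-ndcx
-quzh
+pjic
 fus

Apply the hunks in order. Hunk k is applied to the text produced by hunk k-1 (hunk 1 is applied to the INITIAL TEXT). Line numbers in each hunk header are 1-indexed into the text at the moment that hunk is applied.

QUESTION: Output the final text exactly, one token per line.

Hunk 1: at line 5 remove [tod,kpd] add [rsqrm,kjir,nvo] -> 12 lines: yxnis kspp rmza hfg mrua kxqp rsqrm kjir nvo ndcx quzh fus
Hunk 2: at line 5 remove [kxqp,rsqrm,kjir] add [lfegc] -> 10 lines: yxnis kspp rmza hfg mrua lfegc nvo ndcx quzh fus
Hunk 3: at line 7 remove [ndcx,quzh] add [pjic] -> 9 lines: yxnis kspp rmza hfg mrua lfegc nvo pjic fus

Answer: yxnis
kspp
rmza
hfg
mrua
lfegc
nvo
pjic
fus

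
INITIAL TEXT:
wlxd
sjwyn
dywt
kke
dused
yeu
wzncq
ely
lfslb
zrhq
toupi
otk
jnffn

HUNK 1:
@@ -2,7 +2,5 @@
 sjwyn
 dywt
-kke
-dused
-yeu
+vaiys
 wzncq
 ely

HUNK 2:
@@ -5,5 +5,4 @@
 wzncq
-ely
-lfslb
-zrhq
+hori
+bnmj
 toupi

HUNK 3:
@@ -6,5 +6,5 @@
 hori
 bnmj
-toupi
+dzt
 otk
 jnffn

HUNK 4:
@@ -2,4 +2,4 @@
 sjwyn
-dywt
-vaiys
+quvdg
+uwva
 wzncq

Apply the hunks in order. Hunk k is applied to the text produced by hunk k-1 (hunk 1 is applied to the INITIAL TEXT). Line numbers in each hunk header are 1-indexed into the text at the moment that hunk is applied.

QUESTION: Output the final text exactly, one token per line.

Hunk 1: at line 2 remove [kke,dused,yeu] add [vaiys] -> 11 lines: wlxd sjwyn dywt vaiys wzncq ely lfslb zrhq toupi otk jnffn
Hunk 2: at line 5 remove [ely,lfslb,zrhq] add [hori,bnmj] -> 10 lines: wlxd sjwyn dywt vaiys wzncq hori bnmj toupi otk jnffn
Hunk 3: at line 6 remove [toupi] add [dzt] -> 10 lines: wlxd sjwyn dywt vaiys wzncq hori bnmj dzt otk jnffn
Hunk 4: at line 2 remove [dywt,vaiys] add [quvdg,uwva] -> 10 lines: wlxd sjwyn quvdg uwva wzncq hori bnmj dzt otk jnffn

Answer: wlxd
sjwyn
quvdg
uwva
wzncq
hori
bnmj
dzt
otk
jnffn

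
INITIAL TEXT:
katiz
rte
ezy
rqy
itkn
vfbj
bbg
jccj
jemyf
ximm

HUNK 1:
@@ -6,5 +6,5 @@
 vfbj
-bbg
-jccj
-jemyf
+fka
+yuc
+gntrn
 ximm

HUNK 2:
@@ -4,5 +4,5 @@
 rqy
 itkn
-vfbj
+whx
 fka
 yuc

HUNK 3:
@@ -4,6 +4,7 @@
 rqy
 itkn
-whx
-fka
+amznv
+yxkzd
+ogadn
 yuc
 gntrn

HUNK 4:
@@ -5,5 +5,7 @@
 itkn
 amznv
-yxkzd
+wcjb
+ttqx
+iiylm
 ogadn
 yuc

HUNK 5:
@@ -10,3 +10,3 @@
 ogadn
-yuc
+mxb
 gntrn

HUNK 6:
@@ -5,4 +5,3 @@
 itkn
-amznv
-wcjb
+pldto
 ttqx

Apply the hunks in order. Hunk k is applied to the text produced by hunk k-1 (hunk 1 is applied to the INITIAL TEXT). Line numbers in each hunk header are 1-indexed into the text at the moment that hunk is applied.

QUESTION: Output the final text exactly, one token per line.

Hunk 1: at line 6 remove [bbg,jccj,jemyf] add [fka,yuc,gntrn] -> 10 lines: katiz rte ezy rqy itkn vfbj fka yuc gntrn ximm
Hunk 2: at line 4 remove [vfbj] add [whx] -> 10 lines: katiz rte ezy rqy itkn whx fka yuc gntrn ximm
Hunk 3: at line 4 remove [whx,fka] add [amznv,yxkzd,ogadn] -> 11 lines: katiz rte ezy rqy itkn amznv yxkzd ogadn yuc gntrn ximm
Hunk 4: at line 5 remove [yxkzd] add [wcjb,ttqx,iiylm] -> 13 lines: katiz rte ezy rqy itkn amznv wcjb ttqx iiylm ogadn yuc gntrn ximm
Hunk 5: at line 10 remove [yuc] add [mxb] -> 13 lines: katiz rte ezy rqy itkn amznv wcjb ttqx iiylm ogadn mxb gntrn ximm
Hunk 6: at line 5 remove [amznv,wcjb] add [pldto] -> 12 lines: katiz rte ezy rqy itkn pldto ttqx iiylm ogadn mxb gntrn ximm

Answer: katiz
rte
ezy
rqy
itkn
pldto
ttqx
iiylm
ogadn
mxb
gntrn
ximm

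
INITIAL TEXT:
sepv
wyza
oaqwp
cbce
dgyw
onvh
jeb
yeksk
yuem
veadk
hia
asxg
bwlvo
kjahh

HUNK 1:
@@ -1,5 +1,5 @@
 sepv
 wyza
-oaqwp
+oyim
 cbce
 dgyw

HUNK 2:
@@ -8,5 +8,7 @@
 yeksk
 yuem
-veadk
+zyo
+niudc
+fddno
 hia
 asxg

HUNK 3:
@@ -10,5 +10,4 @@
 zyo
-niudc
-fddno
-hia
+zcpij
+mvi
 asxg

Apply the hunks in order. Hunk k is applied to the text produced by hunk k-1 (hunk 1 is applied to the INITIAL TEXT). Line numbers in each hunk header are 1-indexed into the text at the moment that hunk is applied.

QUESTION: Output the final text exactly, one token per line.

Answer: sepv
wyza
oyim
cbce
dgyw
onvh
jeb
yeksk
yuem
zyo
zcpij
mvi
asxg
bwlvo
kjahh

Derivation:
Hunk 1: at line 1 remove [oaqwp] add [oyim] -> 14 lines: sepv wyza oyim cbce dgyw onvh jeb yeksk yuem veadk hia asxg bwlvo kjahh
Hunk 2: at line 8 remove [veadk] add [zyo,niudc,fddno] -> 16 lines: sepv wyza oyim cbce dgyw onvh jeb yeksk yuem zyo niudc fddno hia asxg bwlvo kjahh
Hunk 3: at line 10 remove [niudc,fddno,hia] add [zcpij,mvi] -> 15 lines: sepv wyza oyim cbce dgyw onvh jeb yeksk yuem zyo zcpij mvi asxg bwlvo kjahh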